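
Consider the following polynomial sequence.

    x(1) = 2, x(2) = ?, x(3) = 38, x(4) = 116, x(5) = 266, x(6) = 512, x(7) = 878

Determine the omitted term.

8

Using the last 5 terms:
D1: 78  150  246  366
D2: 72  96  120
D3: 24  24
Constant third difference = 24.
Extend backward: 72 − 24 = 48;  78 − 48 = 30;  38 − 30 = 8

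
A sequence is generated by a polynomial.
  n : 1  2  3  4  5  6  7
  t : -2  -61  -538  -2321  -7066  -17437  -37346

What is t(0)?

First differences: -59, -477, -1783, -4745, -10371, -19909
Second differences: -418, -1306, -2962, -5626, -9538
Third differences: -888, -1656, -2664, -3912
Fourth differences: -768, -1008, -1248
Fifth differences: -240, -240
The fifth differences are constant at -240.
Work back: -768 + 240 = -528;  -888 + 528 = -360;  -418 + 360 = -58;  -59 + 58 = -1;  -2 + 1 = -1

-1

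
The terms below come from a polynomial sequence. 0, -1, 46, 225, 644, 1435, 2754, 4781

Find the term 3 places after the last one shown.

Δ: -1, 47, 179, 419, 791, 1319, 2027
Δ²: 48, 132, 240, 372, 528, 708
Δ³: 84, 108, 132, 156, 180
Δ⁴: 24, 24, 24, 24
Constant fourth difference = 24, so extend:
180 + 24 = 204;  708 + 204 = 912;  2027 + 912 = 2939;  4781 + 2939 = 7720
204 + 24 = 228;  912 + 228 = 1140;  2939 + 1140 = 4079;  7720 + 4079 = 11799
228 + 24 = 252;  1140 + 252 = 1392;  4079 + 1392 = 5471;  11799 + 5471 = 17270

17270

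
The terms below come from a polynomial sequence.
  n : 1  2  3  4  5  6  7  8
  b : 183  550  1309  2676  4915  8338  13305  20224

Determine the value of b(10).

41790

First differences: 367 , 759 , 1367 , 2239 , 3423 , 4967 , 6919
Second differences: 392 , 608 , 872 , 1184 , 1544 , 1952
Third differences: 216 , 264 , 312 , 360 , 408
Fourth differences: 48 , 48 , 48 , 48
Constant fourth difference = 48, so extend:
408 + 48 = 456;  1952 + 456 = 2408;  6919 + 2408 = 9327;  20224 + 9327 = 29551
456 + 48 = 504;  2408 + 504 = 2912;  9327 + 2912 = 12239;  29551 + 12239 = 41790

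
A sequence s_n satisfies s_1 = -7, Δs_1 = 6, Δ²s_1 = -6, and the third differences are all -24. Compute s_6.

-277

Build the table forward from the leading diagonal:
Third differences: -24, -24, -24, -24, -24, -24
Second differences: -6, -30, -54, -78, -102, -126
First differences: 6, 0, -30, -84, -162, -264
s: -7, -1, -1, -31, -115, -277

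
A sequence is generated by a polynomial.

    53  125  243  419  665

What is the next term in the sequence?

993

D1: 72 , 118 , 176 , 246
D2: 46 , 58 , 70
D3: 12 , 12
Constant third difference = 12, so extend:
70 + 12 = 82;  246 + 82 = 328;  665 + 328 = 993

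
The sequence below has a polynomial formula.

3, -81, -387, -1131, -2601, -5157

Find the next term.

-9231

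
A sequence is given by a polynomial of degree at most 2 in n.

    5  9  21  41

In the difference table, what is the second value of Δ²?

Δ: 4, 12, 20
Δ²: 8, 8

8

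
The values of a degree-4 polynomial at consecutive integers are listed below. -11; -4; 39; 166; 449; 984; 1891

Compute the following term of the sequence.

Δ: 7 , 43 , 127 , 283 , 535 , 907
Δ²: 36 , 84 , 156 , 252 , 372
Δ³: 48 , 72 , 96 , 120
Δ⁴: 24 , 24 , 24
The fourth differences are constant (24).
120 + 24 = 144;  372 + 144 = 516;  907 + 516 = 1423;  1891 + 1423 = 3314

3314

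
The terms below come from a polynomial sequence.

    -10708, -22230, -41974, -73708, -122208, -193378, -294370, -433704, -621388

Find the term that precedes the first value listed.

-4528

D1: -11522, -19744, -31734, -48500, -71170, -100992, -139334, -187684
D2: -8222, -11990, -16766, -22670, -29822, -38342, -48350
D3: -3768, -4776, -5904, -7152, -8520, -10008
D4: -1008, -1128, -1248, -1368, -1488
D5: -120, -120, -120, -120
The fifth differences are constant at -120.
Work back: -1008 + 120 = -888;  -3768 + 888 = -2880;  -8222 + 2880 = -5342;  -11522 + 5342 = -6180;  -10708 + 6180 = -4528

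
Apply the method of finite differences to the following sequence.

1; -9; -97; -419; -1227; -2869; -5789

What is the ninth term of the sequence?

-17719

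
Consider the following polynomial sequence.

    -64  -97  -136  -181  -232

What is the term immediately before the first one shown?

-37

-33, -39, -45, -51
-6, -6, -6
The second differences are constant at -6.
Work back: -33 + 6 = -27;  -64 + 27 = -37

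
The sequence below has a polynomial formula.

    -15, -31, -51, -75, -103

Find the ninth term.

Δ: -16 , -20 , -24 , -28
Δ²: -4 , -4 , -4
Constant second difference = -4, so extend:
-28 − 4 = -32;  -103 − 32 = -135
-32 − 4 = -36;  -135 − 36 = -171
-36 − 4 = -40;  -171 − 40 = -211
-40 − 4 = -44;  -211 − 44 = -255

-255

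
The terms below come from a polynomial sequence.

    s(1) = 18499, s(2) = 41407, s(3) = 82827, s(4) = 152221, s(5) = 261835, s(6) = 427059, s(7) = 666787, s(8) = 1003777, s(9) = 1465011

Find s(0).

7065

First differences: 22908  41420  69394  109614  165224  239728  336990  461234
Second differences: 18512  27974  40220  55610  74504  97262  124244
Third differences: 9462  12246  15390  18894  22758  26982
Fourth differences: 2784  3144  3504  3864  4224
Fifth differences: 360  360  360  360
The fifth differences are constant at 360.
Work back: 2784 − 360 = 2424;  9462 − 2424 = 7038;  18512 − 7038 = 11474;  22908 − 11474 = 11434;  18499 − 11434 = 7065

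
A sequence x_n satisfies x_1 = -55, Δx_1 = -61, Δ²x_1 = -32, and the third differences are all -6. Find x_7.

-1021

Build the table forward from the leading diagonal:
Δ³: -6, -6, -6, -6, -6, -6, -6
Δ²: -32, -38, -44, -50, -56, -62, -68
Δ: -61, -93, -131, -175, -225, -281, -343
x: -55, -116, -209, -340, -515, -740, -1021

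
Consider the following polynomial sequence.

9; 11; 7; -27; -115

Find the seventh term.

D1: 2, -4, -34, -88
D2: -6, -30, -54
D3: -24, -24
Constant third difference = -24, so extend:
-54 − 24 = -78;  -88 − 78 = -166;  -115 − 166 = -281
-78 − 24 = -102;  -166 − 102 = -268;  -281 − 268 = -549

-549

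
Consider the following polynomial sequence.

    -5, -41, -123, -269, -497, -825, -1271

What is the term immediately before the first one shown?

3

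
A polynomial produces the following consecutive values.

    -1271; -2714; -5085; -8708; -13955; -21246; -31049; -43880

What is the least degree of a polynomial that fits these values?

4

First differences: -1443, -2371, -3623, -5247, -7291, -9803, -12831
Second differences: -928, -1252, -1624, -2044, -2512, -3028
Third differences: -324, -372, -420, -468, -516
Fourth differences: -48, -48, -48, -48
The fourth differences are constant, so the polynomial has degree 4.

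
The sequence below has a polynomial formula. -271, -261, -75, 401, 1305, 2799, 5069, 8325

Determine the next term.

12801

Δ: 10, 186, 476, 904, 1494, 2270, 3256
Δ²: 176, 290, 428, 590, 776, 986
Δ³: 114, 138, 162, 186, 210
Δ⁴: 24, 24, 24, 24
Fourth differences constant at 24.
210 + 24 = 234;  986 + 234 = 1220;  3256 + 1220 = 4476;  8325 + 4476 = 12801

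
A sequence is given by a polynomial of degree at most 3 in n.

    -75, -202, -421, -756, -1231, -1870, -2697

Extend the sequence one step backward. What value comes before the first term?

-127, -219, -335, -475, -639, -827
-92, -116, -140, -164, -188
-24, -24, -24, -24
The third differences are constant at -24.
Work back: -92 + 24 = -68;  -127 + 68 = -59;  -75 + 59 = -16

-16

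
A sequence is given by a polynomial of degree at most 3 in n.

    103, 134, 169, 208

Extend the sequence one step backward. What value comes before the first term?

D1: 31, 35, 39
D2: 4, 4
The second differences are constant at 4.
Work back: 31 − 4 = 27;  103 − 27 = 76

76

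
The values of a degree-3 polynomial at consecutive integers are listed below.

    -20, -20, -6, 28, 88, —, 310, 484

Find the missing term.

Using the first 5 terms:
0  14  34  60
14  20  26
6  6
Constant third difference = 6.
Extend forward: 26 + 6 = 32;  60 + 32 = 92;  88 + 92 = 180

180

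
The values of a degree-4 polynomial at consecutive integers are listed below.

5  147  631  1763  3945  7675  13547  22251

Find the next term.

34573

Δ: 142 , 484 , 1132 , 2182 , 3730 , 5872 , 8704
Δ²: 342 , 648 , 1050 , 1548 , 2142 , 2832
Δ³: 306 , 402 , 498 , 594 , 690
Δ⁴: 96 , 96 , 96 , 96
Constant fourth difference = 96, so extend:
690 + 96 = 786;  2832 + 786 = 3618;  8704 + 3618 = 12322;  22251 + 12322 = 34573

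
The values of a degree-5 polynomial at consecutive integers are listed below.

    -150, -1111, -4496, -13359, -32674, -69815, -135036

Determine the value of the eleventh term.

-1009480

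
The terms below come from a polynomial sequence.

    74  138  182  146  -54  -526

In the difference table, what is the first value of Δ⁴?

Δ: 64, 44, -36, -200, -472
Δ²: -20, -80, -164, -272
Δ³: -60, -84, -108
Δ⁴: -24, -24

-24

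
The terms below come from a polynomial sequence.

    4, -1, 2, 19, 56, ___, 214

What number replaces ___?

119

Using the first 5 terms:
Δ: -5, 3, 17, 37
Δ²: 8, 14, 20
Δ³: 6, 6
Constant third difference = 6.
Extend forward: 20 + 6 = 26;  37 + 26 = 63;  56 + 63 = 119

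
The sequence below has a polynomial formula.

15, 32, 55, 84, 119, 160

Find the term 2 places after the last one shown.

260

First differences: 17 , 23 , 29 , 35 , 41
Second differences: 6 , 6 , 6 , 6
Constant second difference = 6, so extend:
41 + 6 = 47;  160 + 47 = 207
47 + 6 = 53;  207 + 53 = 260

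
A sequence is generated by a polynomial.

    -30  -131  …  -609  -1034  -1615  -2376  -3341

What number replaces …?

Using the last 5 terms:
First differences: -425  -581  -761  -965
Second differences: -156  -180  -204
Third differences: -24  -24
Constant third difference = -24.
Extend backward: -156 + 24 = -132;  -425 + 132 = -293;  -609 + 293 = -316

-316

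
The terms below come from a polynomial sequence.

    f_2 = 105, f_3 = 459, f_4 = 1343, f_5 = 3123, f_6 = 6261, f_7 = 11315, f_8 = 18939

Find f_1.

D1: 354, 884, 1780, 3138, 5054, 7624
D2: 530, 896, 1358, 1916, 2570
D3: 366, 462, 558, 654
D4: 96, 96, 96
The fourth differences are constant at 96.
Work back: 366 − 96 = 270;  530 − 270 = 260;  354 − 260 = 94;  105 − 94 = 11

11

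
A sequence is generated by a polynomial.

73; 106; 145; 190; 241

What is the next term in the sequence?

Δ: 33  39  45  51
Δ²: 6  6  6
Constant second difference = 6, so extend:
51 + 6 = 57;  241 + 57 = 298

298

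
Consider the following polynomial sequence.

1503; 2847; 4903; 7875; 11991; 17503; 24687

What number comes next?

1344  2056  2972  4116  5512  7184
712  916  1144  1396  1672
204  228  252  276
24  24  24
The fourth differences are constant (24).
276 + 24 = 300;  1672 + 300 = 1972;  7184 + 1972 = 9156;  24687 + 9156 = 33843

33843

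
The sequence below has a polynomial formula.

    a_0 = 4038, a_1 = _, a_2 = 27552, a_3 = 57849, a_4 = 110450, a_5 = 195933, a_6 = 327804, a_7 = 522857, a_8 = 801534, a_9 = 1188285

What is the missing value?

Using the last 8 terms:
30297, 52601, 85483, 131871, 195053, 278677, 386751
22304, 32882, 46388, 63182, 83624, 108074
10578, 13506, 16794, 20442, 24450
2928, 3288, 3648, 4008
360, 360, 360
Constant fifth difference = 360.
Extend backward: 2928 − 360 = 2568;  10578 − 2568 = 8010;  22304 − 8010 = 14294;  30297 − 14294 = 16003;  27552 − 16003 = 11549

11549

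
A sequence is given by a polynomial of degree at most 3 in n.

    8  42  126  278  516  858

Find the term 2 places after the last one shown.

1926

Δ: 34  84  152  238  342
Δ²: 50  68  86  104
Δ³: 18  18  18
Third differences constant at 18.
104 + 18 = 122;  342 + 122 = 464;  858 + 464 = 1322
122 + 18 = 140;  464 + 140 = 604;  1322 + 604 = 1926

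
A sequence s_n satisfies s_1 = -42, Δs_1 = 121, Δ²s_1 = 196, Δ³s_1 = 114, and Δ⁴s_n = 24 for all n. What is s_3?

396

Build the table forward from the leading diagonal:
Fourth differences: 24, 24, 24
Third differences: 114, 138, 162
Second differences: 196, 310, 448
First differences: 121, 317, 627
s: -42, 79, 396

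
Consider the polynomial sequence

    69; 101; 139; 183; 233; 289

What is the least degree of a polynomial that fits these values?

D1: 32, 38, 44, 50, 56
D2: 6, 6, 6, 6
The second differences are constant, so the polynomial has degree 2.

2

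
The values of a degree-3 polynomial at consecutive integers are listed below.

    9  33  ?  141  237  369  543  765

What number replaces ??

75

Using the last 5 terms:
First differences: 96  132  174  222
Second differences: 36  42  48
Third differences: 6  6
Constant third difference = 6.
Extend backward: 36 − 6 = 30;  96 − 30 = 66;  141 − 66 = 75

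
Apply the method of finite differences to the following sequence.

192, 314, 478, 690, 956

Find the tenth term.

122, 164, 212, 266
42, 48, 54
6, 6
Third differences constant at 6.
54 + 6 = 60;  266 + 60 = 326;  956 + 326 = 1282
60 + 6 = 66;  326 + 66 = 392;  1282 + 392 = 1674
66 + 6 = 72;  392 + 72 = 464;  1674 + 464 = 2138
72 + 6 = 78;  464 + 78 = 542;  2138 + 542 = 2680
78 + 6 = 84;  542 + 84 = 626;  2680 + 626 = 3306

3306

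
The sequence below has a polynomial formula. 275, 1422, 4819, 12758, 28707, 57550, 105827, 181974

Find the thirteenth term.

First differences: 1147  3397  7939  15949  28843  48277  76147
Second differences: 2250  4542  8010  12894  19434  27870
Third differences: 2292  3468  4884  6540  8436
Fourth differences: 1176  1416  1656  1896
Fifth differences: 240  240  240
The fifth differences are constant (240).
1896 + 240 = 2136;  8436 + 2136 = 10572;  27870 + 10572 = 38442;  76147 + 38442 = 114589;  181974 + 114589 = 296563
2136 + 240 = 2376;  10572 + 2376 = 12948;  38442 + 12948 = 51390;  114589 + 51390 = 165979;  296563 + 165979 = 462542
2376 + 240 = 2616;  12948 + 2616 = 15564;  51390 + 15564 = 66954;  165979 + 66954 = 232933;  462542 + 232933 = 695475
2616 + 240 = 2856;  15564 + 2856 = 18420;  66954 + 18420 = 85374;  232933 + 85374 = 318307;  695475 + 318307 = 1013782
2856 + 240 = 3096;  18420 + 3096 = 21516;  85374 + 21516 = 106890;  318307 + 106890 = 425197;  1013782 + 425197 = 1438979

1438979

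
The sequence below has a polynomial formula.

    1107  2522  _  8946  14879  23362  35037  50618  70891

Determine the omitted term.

Using the last 6 terms:
D1: 5933  8483  11675  15581  20273
D2: 2550  3192  3906  4692
D3: 642  714  786
D4: 72  72
Constant fourth difference = 72.
Extend backward: 642 − 72 = 570;  2550 − 570 = 1980;  5933 − 1980 = 3953;  8946 − 3953 = 4993

4993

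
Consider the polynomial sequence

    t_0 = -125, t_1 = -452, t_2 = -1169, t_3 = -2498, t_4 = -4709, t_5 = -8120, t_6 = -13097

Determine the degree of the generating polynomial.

Δ: -327, -717, -1329, -2211, -3411, -4977
Δ²: -390, -612, -882, -1200, -1566
Δ³: -222, -270, -318, -366
Δ⁴: -48, -48, -48
The fourth differences are constant, so the polynomial has degree 4.

4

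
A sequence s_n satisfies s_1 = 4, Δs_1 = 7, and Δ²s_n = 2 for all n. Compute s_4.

31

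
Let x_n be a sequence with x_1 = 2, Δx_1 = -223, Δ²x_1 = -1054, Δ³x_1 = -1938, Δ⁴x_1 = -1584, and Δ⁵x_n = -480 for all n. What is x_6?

-39433

Build the table forward from the leading diagonal:
D5: -480  -480  -480  -480  -480  -480
D4: -1584  -2064  -2544  -3024  -3504  -3984
D3: -1938  -3522  -5586  -8130  -11154  -14658
D2: -1054  -2992  -6514  -12100  -20230  -31384
D1: -223  -1277  -4269  -10783  -22883  -43113
x: 2  -221  -1498  -5767  -16550  -39433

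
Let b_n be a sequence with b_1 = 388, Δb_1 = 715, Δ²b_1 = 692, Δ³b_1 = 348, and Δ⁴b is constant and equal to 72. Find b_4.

Build the table forward from the leading diagonal:
D4: 72, 72, 72, 72
D3: 348, 420, 492, 564
D2: 692, 1040, 1460, 1952
D1: 715, 1407, 2447, 3907
b: 388, 1103, 2510, 4957

4957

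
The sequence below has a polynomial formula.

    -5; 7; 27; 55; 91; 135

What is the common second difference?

8

D1: 12, 20, 28, 36, 44
D2: 8, 8, 8, 8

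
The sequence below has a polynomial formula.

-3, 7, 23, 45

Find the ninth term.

First differences: 10, 16, 22
Second differences: 6, 6
The second differences are constant (6).
22 + 6 = 28;  45 + 28 = 73
28 + 6 = 34;  73 + 34 = 107
34 + 6 = 40;  107 + 40 = 147
40 + 6 = 46;  147 + 46 = 193
46 + 6 = 52;  193 + 52 = 245

245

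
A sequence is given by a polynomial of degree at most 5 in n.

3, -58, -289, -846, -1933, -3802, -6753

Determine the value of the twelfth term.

-51598

D1: -61  -231  -557  -1087  -1869  -2951
D2: -170  -326  -530  -782  -1082
D3: -156  -204  -252  -300
D4: -48  -48  -48
Fourth differences constant at -48.
-300 − 48 = -348;  -1082 − 348 = -1430;  -2951 − 1430 = -4381;  -6753 − 4381 = -11134
-348 − 48 = -396;  -1430 − 396 = -1826;  -4381 − 1826 = -6207;  -11134 − 6207 = -17341
-396 − 48 = -444;  -1826 − 444 = -2270;  -6207 − 2270 = -8477;  -17341 − 8477 = -25818
-444 − 48 = -492;  -2270 − 492 = -2762;  -8477 − 2762 = -11239;  -25818 − 11239 = -37057
-492 − 48 = -540;  -2762 − 540 = -3302;  -11239 − 3302 = -14541;  -37057 − 14541 = -51598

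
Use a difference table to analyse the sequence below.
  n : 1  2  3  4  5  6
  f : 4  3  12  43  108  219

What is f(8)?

627

Δ: -1 , 9 , 31 , 65 , 111
Δ²: 10 , 22 , 34 , 46
Δ³: 12 , 12 , 12
Constant third difference = 12, so extend:
46 + 12 = 58;  111 + 58 = 169;  219 + 169 = 388
58 + 12 = 70;  169 + 70 = 239;  388 + 239 = 627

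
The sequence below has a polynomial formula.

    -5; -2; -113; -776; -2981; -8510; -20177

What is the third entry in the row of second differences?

-1542

Δ: 3, -111, -663, -2205, -5529, -11667
Δ²: -114, -552, -1542, -3324, -6138
Δ³: -438, -990, -1782, -2814
Δ⁴: -552, -792, -1032
Δ⁵: -240, -240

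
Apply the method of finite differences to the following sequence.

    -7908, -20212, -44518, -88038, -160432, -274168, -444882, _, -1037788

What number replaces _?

-691738

Using the first 7 terms:
Δ: -12304, -24306, -43520, -72394, -113736, -170714
Δ²: -12002, -19214, -28874, -41342, -56978
Δ³: -7212, -9660, -12468, -15636
Δ⁴: -2448, -2808, -3168
Δ⁵: -360, -360
Constant fifth difference = -360.
Extend forward: -3168 − 360 = -3528;  -15636 − 3528 = -19164;  -56978 − 19164 = -76142;  -170714 − 76142 = -246856;  -444882 − 246856 = -691738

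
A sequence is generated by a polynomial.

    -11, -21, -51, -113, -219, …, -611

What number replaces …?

-381

Using the first 5 terms:
First differences: -10, -30, -62, -106
Second differences: -20, -32, -44
Third differences: -12, -12
Constant third difference = -12.
Extend forward: -44 − 12 = -56;  -106 − 56 = -162;  -219 − 162 = -381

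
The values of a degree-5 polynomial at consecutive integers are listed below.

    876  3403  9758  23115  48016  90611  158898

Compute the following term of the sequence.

2527, 6355, 13357, 24901, 42595, 68287
3828, 7002, 11544, 17694, 25692
3174, 4542, 6150, 7998
1368, 1608, 1848
240, 240
Fifth differences constant at 240.
1848 + 240 = 2088;  7998 + 2088 = 10086;  25692 + 10086 = 35778;  68287 + 35778 = 104065;  158898 + 104065 = 262963

262963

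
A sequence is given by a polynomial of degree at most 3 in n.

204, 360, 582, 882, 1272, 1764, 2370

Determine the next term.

3102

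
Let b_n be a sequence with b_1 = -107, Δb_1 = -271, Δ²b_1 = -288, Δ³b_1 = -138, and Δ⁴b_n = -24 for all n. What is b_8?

-13722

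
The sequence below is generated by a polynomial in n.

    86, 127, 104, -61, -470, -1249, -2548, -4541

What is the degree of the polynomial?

Δ: 41, -23, -165, -409, -779, -1299, -1993
Δ²: -64, -142, -244, -370, -520, -694
Δ³: -78, -102, -126, -150, -174
Δ⁴: -24, -24, -24, -24
The fourth differences are constant, so the polynomial has degree 4.

4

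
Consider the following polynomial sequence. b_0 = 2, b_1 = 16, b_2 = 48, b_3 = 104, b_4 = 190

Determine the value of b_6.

Δ: 14  32  56  86
Δ²: 18  24  30
Δ³: 6  6
The third differences are constant (6).
30 + 6 = 36;  86 + 36 = 122;  190 + 122 = 312
36 + 6 = 42;  122 + 42 = 164;  312 + 164 = 476

476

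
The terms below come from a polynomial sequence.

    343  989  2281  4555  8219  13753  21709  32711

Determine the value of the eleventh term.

91313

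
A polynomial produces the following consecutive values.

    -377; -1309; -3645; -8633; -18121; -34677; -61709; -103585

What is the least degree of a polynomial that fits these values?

5

Δ: -932, -2336, -4988, -9488, -16556, -27032, -41876
Δ²: -1404, -2652, -4500, -7068, -10476, -14844
Δ³: -1248, -1848, -2568, -3408, -4368
Δ⁴: -600, -720, -840, -960
Δ⁵: -120, -120, -120
The fifth differences are constant, so the polynomial has degree 5.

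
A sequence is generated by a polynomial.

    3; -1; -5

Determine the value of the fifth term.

-4 , -4
First differences constant at -4.
-5 − 4 = -9
-9 − 4 = -13

-13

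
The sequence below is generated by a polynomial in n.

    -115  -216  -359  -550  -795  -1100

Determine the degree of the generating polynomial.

D1: -101, -143, -191, -245, -305
D2: -42, -48, -54, -60
D3: -6, -6, -6
The third differences are constant, so the polynomial has degree 3.

3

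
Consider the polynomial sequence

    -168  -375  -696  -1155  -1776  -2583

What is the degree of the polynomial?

Δ: -207, -321, -459, -621, -807
Δ²: -114, -138, -162, -186
Δ³: -24, -24, -24
The third differences are constant, so the polynomial has degree 3.

3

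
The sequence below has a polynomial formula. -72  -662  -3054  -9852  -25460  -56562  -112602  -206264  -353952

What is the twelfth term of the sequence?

-1351092

-590, -2392, -6798, -15608, -31102, -56040, -93662, -147688
-1802, -4406, -8810, -15494, -24938, -37622, -54026
-2604, -4404, -6684, -9444, -12684, -16404
-1800, -2280, -2760, -3240, -3720
-480, -480, -480, -480
Fifth differences constant at -480.
-3720 − 480 = -4200;  -16404 − 4200 = -20604;  -54026 − 20604 = -74630;  -147688 − 74630 = -222318;  -353952 − 222318 = -576270
-4200 − 480 = -4680;  -20604 − 4680 = -25284;  -74630 − 25284 = -99914;  -222318 − 99914 = -322232;  -576270 − 322232 = -898502
-4680 − 480 = -5160;  -25284 − 5160 = -30444;  -99914 − 30444 = -130358;  -322232 − 130358 = -452590;  -898502 − 452590 = -1351092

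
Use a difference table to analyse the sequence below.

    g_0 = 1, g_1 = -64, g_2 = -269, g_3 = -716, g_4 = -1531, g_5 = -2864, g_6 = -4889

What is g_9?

-17216

First differences: -65  -205  -447  -815  -1333  -2025
Second differences: -140  -242  -368  -518  -692
Third differences: -102  -126  -150  -174
Fourth differences: -24  -24  -24
Fourth differences constant at -24.
-174 − 24 = -198;  -692 − 198 = -890;  -2025 − 890 = -2915;  -4889 − 2915 = -7804
-198 − 24 = -222;  -890 − 222 = -1112;  -2915 − 1112 = -4027;  -7804 − 4027 = -11831
-222 − 24 = -246;  -1112 − 246 = -1358;  -4027 − 1358 = -5385;  -11831 − 5385 = -17216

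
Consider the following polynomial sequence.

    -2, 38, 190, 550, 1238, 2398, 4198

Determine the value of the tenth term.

15478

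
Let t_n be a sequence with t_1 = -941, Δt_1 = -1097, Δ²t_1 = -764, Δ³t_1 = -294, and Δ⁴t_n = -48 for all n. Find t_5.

Build the table forward from the leading diagonal:
Δ⁴: -48, -48, -48, -48, -48
Δ³: -294, -342, -390, -438, -486
Δ²: -764, -1058, -1400, -1790, -2228
Δ: -1097, -1861, -2919, -4319, -6109
t: -941, -2038, -3899, -6818, -11137

-11137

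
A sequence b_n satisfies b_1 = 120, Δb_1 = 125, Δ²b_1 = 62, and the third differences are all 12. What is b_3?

432

Build the table forward from the leading diagonal:
Third differences: 12, 12, 12
Second differences: 62, 74, 86
First differences: 125, 187, 261
b: 120, 245, 432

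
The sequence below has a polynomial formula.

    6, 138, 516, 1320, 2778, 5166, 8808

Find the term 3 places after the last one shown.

31218

132, 378, 804, 1458, 2388, 3642
246, 426, 654, 930, 1254
180, 228, 276, 324
48, 48, 48
The fourth differences are constant (48).
324 + 48 = 372;  1254 + 372 = 1626;  3642 + 1626 = 5268;  8808 + 5268 = 14076
372 + 48 = 420;  1626 + 420 = 2046;  5268 + 2046 = 7314;  14076 + 7314 = 21390
420 + 48 = 468;  2046 + 468 = 2514;  7314 + 2514 = 9828;  21390 + 9828 = 31218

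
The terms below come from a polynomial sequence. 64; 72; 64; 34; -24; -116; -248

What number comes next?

-426

Δ: 8, -8, -30, -58, -92, -132
Δ²: -16, -22, -28, -34, -40
Δ³: -6, -6, -6, -6
Constant third difference = -6, so extend:
-40 − 6 = -46;  -132 − 46 = -178;  -248 − 178 = -426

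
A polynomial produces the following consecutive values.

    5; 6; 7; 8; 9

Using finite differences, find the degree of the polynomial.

D1: 1, 1, 1, 1
The first differences are constant, so the polynomial has degree 1.

1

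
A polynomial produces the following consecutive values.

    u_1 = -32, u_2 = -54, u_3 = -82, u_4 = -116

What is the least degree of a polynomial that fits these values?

2

-22, -28, -34
-6, -6
The second differences are constant, so the polynomial has degree 2.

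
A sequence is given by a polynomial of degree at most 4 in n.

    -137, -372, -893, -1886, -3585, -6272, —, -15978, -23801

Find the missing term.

Using the first 6 terms:
Δ: -235, -521, -993, -1699, -2687
Δ²: -286, -472, -706, -988
Δ³: -186, -234, -282
Δ⁴: -48, -48
Constant fourth difference = -48.
Extend forward: -282 − 48 = -330;  -988 − 330 = -1318;  -2687 − 1318 = -4005;  -6272 − 4005 = -10277

-10277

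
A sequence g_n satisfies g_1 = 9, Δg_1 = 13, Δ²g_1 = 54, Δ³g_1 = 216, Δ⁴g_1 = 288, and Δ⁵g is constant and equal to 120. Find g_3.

Build the table forward from the leading diagonal:
Fifth differences: 120, 120, 120
Fourth differences: 288, 408, 528
Third differences: 216, 504, 912
Second differences: 54, 270, 774
First differences: 13, 67, 337
g: 9, 22, 89

89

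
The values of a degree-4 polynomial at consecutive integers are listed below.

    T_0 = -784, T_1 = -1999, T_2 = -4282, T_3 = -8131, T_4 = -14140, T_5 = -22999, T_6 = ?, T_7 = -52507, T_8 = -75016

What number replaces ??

Using the first 6 terms:
-1215, -2283, -3849, -6009, -8859
-1068, -1566, -2160, -2850
-498, -594, -690
-96, -96
Constant fourth difference = -96.
Extend forward: -690 − 96 = -786;  -2850 − 786 = -3636;  -8859 − 3636 = -12495;  -22999 − 12495 = -35494

-35494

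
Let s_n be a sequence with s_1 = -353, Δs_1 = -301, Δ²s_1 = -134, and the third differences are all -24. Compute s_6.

-3438

Build the table forward from the leading diagonal:
Δ³: -24  -24  -24  -24  -24  -24
Δ²: -134  -158  -182  -206  -230  -254
Δ: -301  -435  -593  -775  -981  -1211
s: -353  -654  -1089  -1682  -2457  -3438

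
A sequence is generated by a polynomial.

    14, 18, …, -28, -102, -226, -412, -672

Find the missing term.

Using the last 5 terms:
D1: -74, -124, -186, -260
D2: -50, -62, -74
D3: -12, -12
Constant third difference = -12.
Extend backward: -50 + 12 = -38;  -74 + 38 = -36;  -28 + 36 = 8

8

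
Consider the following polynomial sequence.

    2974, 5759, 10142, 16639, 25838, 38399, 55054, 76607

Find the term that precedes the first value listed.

1343

First differences: 2785, 4383, 6497, 9199, 12561, 16655, 21553
Second differences: 1598, 2114, 2702, 3362, 4094, 4898
Third differences: 516, 588, 660, 732, 804
Fourth differences: 72, 72, 72, 72
The fourth differences are constant at 72.
Work back: 516 − 72 = 444;  1598 − 444 = 1154;  2785 − 1154 = 1631;  2974 − 1631 = 1343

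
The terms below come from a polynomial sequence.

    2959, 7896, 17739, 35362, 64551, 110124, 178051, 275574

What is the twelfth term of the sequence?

1157706

4937, 9843, 17623, 29189, 45573, 67927, 97523
4906, 7780, 11566, 16384, 22354, 29596
2874, 3786, 4818, 5970, 7242
912, 1032, 1152, 1272
120, 120, 120
Fifth differences constant at 120.
1272 + 120 = 1392;  7242 + 1392 = 8634;  29596 + 8634 = 38230;  97523 + 38230 = 135753;  275574 + 135753 = 411327
1392 + 120 = 1512;  8634 + 1512 = 10146;  38230 + 10146 = 48376;  135753 + 48376 = 184129;  411327 + 184129 = 595456
1512 + 120 = 1632;  10146 + 1632 = 11778;  48376 + 11778 = 60154;  184129 + 60154 = 244283;  595456 + 244283 = 839739
1632 + 120 = 1752;  11778 + 1752 = 13530;  60154 + 13530 = 73684;  244283 + 73684 = 317967;  839739 + 317967 = 1157706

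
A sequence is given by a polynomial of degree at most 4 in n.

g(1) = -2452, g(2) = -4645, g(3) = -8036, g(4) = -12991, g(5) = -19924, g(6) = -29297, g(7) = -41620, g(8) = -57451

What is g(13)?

-212116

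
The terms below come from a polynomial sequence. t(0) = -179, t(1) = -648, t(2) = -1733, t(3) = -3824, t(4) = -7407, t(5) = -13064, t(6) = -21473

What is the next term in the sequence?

-469, -1085, -2091, -3583, -5657, -8409
-616, -1006, -1492, -2074, -2752
-390, -486, -582, -678
-96, -96, -96
Constant fourth difference = -96, so extend:
-678 − 96 = -774;  -2752 − 774 = -3526;  -8409 − 3526 = -11935;  -21473 − 11935 = -33408

-33408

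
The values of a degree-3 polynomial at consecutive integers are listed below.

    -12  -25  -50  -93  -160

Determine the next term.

-257

First differences: -13, -25, -43, -67
Second differences: -12, -18, -24
Third differences: -6, -6
Third differences constant at -6.
-24 − 6 = -30;  -67 − 30 = -97;  -160 − 97 = -257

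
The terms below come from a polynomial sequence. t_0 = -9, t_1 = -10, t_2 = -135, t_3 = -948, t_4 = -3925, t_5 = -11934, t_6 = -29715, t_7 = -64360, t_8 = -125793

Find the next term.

-227250

D1: -1 , -125 , -813 , -2977 , -8009 , -17781 , -34645 , -61433
D2: -124 , -688 , -2164 , -5032 , -9772 , -16864 , -26788
D3: -564 , -1476 , -2868 , -4740 , -7092 , -9924
D4: -912 , -1392 , -1872 , -2352 , -2832
D5: -480 , -480 , -480 , -480
The fifth differences are constant (-480).
-2832 − 480 = -3312;  -9924 − 3312 = -13236;  -26788 − 13236 = -40024;  -61433 − 40024 = -101457;  -125793 − 101457 = -227250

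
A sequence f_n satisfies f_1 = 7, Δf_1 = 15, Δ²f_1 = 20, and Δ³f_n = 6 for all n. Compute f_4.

Build the table forward from the leading diagonal:
D3: 6, 6, 6, 6
D2: 20, 26, 32, 38
D1: 15, 35, 61, 93
f: 7, 22, 57, 118

118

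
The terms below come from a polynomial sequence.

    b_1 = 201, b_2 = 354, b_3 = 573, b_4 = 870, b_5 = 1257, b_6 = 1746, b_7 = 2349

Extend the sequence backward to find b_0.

102

Δ: 153  219  297  387  489  603
Δ²: 66  78  90  102  114
Δ³: 12  12  12  12
The third differences are constant at 12.
Work back: 66 − 12 = 54;  153 − 54 = 99;  201 − 99 = 102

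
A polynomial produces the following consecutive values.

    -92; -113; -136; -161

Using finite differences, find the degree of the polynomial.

First differences: -21, -23, -25
Second differences: -2, -2
The second differences are constant, so the polynomial has degree 2.

2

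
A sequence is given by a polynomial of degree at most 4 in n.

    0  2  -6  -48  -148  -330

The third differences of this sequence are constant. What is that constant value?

First differences: 2, -8, -42, -100, -182
Second differences: -10, -34, -58, -82
Third differences: -24, -24, -24

-24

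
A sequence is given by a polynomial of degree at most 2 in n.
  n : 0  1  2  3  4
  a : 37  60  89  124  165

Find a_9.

D1: 23  29  35  41
D2: 6  6  6
Constant second difference = 6, so extend:
41 + 6 = 47;  165 + 47 = 212
47 + 6 = 53;  212 + 53 = 265
53 + 6 = 59;  265 + 59 = 324
59 + 6 = 65;  324 + 65 = 389
65 + 6 = 71;  389 + 71 = 460

460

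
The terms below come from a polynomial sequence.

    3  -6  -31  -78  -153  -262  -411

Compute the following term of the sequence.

D1: -9  -25  -47  -75  -109  -149
D2: -16  -22  -28  -34  -40
D3: -6  -6  -6  -6
Constant third difference = -6, so extend:
-40 − 6 = -46;  -149 − 46 = -195;  -411 − 195 = -606

-606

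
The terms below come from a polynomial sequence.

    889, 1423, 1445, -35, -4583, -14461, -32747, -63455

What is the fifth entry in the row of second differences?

-8408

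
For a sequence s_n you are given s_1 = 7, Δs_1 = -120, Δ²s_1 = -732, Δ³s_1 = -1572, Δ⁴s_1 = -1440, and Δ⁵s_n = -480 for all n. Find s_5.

Build the table forward from the leading diagonal:
Fifth differences: -480, -480, -480, -480, -480
Fourth differences: -1440, -1920, -2400, -2880, -3360
Third differences: -1572, -3012, -4932, -7332, -10212
Second differences: -732, -2304, -5316, -10248, -17580
First differences: -120, -852, -3156, -8472, -18720
s: 7, -113, -965, -4121, -12593

-12593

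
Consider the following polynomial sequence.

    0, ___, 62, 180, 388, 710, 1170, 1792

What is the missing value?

10

Using the last 6 terms:
First differences: 118  208  322  460  622
Second differences: 90  114  138  162
Third differences: 24  24  24
Constant third difference = 24.
Extend backward: 90 − 24 = 66;  118 − 66 = 52;  62 − 52 = 10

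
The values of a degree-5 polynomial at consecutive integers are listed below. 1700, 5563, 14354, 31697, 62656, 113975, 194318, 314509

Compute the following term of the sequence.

487772

3863, 8791, 17343, 30959, 51319, 80343, 120191
4928, 8552, 13616, 20360, 29024, 39848
3624, 5064, 6744, 8664, 10824
1440, 1680, 1920, 2160
240, 240, 240
Constant fifth difference = 240, so extend:
2160 + 240 = 2400;  10824 + 2400 = 13224;  39848 + 13224 = 53072;  120191 + 53072 = 173263;  314509 + 173263 = 487772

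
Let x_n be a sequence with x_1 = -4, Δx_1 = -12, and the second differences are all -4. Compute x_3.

-32

Build the table forward from the leading diagonal:
Δ²: -4  -4  -4
Δ: -12  -16  -20
x: -4  -16  -32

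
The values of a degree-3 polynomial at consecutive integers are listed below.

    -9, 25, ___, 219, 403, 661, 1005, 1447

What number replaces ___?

Using the last 5 terms:
Δ: 184, 258, 344, 442
Δ²: 74, 86, 98
Δ³: 12, 12
Constant third difference = 12.
Extend backward: 74 − 12 = 62;  184 − 62 = 122;  219 − 122 = 97

97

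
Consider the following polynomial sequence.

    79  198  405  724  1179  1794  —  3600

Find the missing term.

Using the first 6 terms:
119  207  319  455  615
88  112  136  160
24  24  24
Constant third difference = 24.
Extend forward: 160 + 24 = 184;  615 + 184 = 799;  1794 + 799 = 2593

2593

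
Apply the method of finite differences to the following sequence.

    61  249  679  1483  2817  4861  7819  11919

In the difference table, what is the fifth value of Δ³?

228

D1: 188, 430, 804, 1334, 2044, 2958, 4100
D2: 242, 374, 530, 710, 914, 1142
D3: 132, 156, 180, 204, 228
D4: 24, 24, 24, 24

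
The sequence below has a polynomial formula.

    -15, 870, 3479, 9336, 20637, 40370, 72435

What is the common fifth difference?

D1: 885, 2609, 5857, 11301, 19733, 32065
D2: 1724, 3248, 5444, 8432, 12332
D3: 1524, 2196, 2988, 3900
D4: 672, 792, 912
D5: 120, 120

120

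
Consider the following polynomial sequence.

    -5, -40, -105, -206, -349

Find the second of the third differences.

D1: -35, -65, -101, -143
D2: -30, -36, -42
D3: -6, -6

-6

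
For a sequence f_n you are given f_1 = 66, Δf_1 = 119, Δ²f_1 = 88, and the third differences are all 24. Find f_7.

Build the table forward from the leading diagonal:
Third differences: 24  24  24  24  24  24  24
Second differences: 88  112  136  160  184  208  232
First differences: 119  207  319  455  615  799  1007
f: 66  185  392  711  1166  1781  2580

2580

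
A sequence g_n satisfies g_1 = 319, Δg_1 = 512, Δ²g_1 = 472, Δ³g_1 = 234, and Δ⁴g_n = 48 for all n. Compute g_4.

3505

Build the table forward from the leading diagonal:
Δ⁴: 48  48  48  48
Δ³: 234  282  330  378
Δ²: 472  706  988  1318
Δ: 512  984  1690  2678
g: 319  831  1815  3505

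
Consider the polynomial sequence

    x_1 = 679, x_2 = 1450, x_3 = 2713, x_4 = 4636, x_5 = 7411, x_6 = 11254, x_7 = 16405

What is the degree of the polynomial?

4

D1: 771, 1263, 1923, 2775, 3843, 5151
D2: 492, 660, 852, 1068, 1308
D3: 168, 192, 216, 240
D4: 24, 24, 24
The fourth differences are constant, so the polynomial has degree 4.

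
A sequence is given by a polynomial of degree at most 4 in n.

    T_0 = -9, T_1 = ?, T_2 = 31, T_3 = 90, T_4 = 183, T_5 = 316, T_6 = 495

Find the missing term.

0

Using the last 5 terms:
D1: 59  93  133  179
D2: 34  40  46
D3: 6  6
Constant third difference = 6.
Extend backward: 34 − 6 = 28;  59 − 28 = 31;  31 − 31 = 0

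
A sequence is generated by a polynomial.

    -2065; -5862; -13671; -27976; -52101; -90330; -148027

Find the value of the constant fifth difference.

-120

D1: -3797, -7809, -14305, -24125, -38229, -57697
D2: -4012, -6496, -9820, -14104, -19468
D3: -2484, -3324, -4284, -5364
D4: -840, -960, -1080
D5: -120, -120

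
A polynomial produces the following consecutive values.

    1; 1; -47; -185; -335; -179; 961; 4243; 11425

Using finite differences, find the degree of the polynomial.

5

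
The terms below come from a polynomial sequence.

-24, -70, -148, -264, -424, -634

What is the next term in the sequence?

First differences: -46, -78, -116, -160, -210
Second differences: -32, -38, -44, -50
Third differences: -6, -6, -6
The third differences are constant (-6).
-50 − 6 = -56;  -210 − 56 = -266;  -634 − 266 = -900

-900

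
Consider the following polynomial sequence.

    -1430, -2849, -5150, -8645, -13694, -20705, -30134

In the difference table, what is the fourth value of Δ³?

First differences: -1419, -2301, -3495, -5049, -7011, -9429
Second differences: -882, -1194, -1554, -1962, -2418
Third differences: -312, -360, -408, -456
Fourth differences: -48, -48, -48

-456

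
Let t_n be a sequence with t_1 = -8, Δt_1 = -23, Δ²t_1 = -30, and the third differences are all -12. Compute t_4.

Build the table forward from the leading diagonal:
Third differences: -12  -12  -12  -12
Second differences: -30  -42  -54  -66
First differences: -23  -53  -95  -149
t: -8  -31  -84  -179

-179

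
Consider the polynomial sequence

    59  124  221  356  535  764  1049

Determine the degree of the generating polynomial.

First differences: 65, 97, 135, 179, 229, 285
Second differences: 32, 38, 44, 50, 56
Third differences: 6, 6, 6, 6
The third differences are constant, so the polynomial has degree 3.

3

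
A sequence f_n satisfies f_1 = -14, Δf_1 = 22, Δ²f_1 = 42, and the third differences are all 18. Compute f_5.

398

Build the table forward from the leading diagonal:
D3: 18, 18, 18, 18, 18
D2: 42, 60, 78, 96, 114
D1: 22, 64, 124, 202, 298
f: -14, 8, 72, 196, 398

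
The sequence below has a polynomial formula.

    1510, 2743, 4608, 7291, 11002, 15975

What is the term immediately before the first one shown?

1233, 1865, 2683, 3711, 4973
632, 818, 1028, 1262
186, 210, 234
24, 24
The fourth differences are constant at 24.
Work back: 186 − 24 = 162;  632 − 162 = 470;  1233 − 470 = 763;  1510 − 763 = 747

747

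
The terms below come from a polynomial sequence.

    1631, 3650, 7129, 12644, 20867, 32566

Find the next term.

48605

Δ: 2019 , 3479 , 5515 , 8223 , 11699
Δ²: 1460 , 2036 , 2708 , 3476
Δ³: 576 , 672 , 768
Δ⁴: 96 , 96
The fourth differences are constant (96).
768 + 96 = 864;  3476 + 864 = 4340;  11699 + 4340 = 16039;  32566 + 16039 = 48605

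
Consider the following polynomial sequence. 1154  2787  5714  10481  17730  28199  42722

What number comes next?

62229

D1: 1633, 2927, 4767, 7249, 10469, 14523
D2: 1294, 1840, 2482, 3220, 4054
D3: 546, 642, 738, 834
D4: 96, 96, 96
Fourth differences constant at 96.
834 + 96 = 930;  4054 + 930 = 4984;  14523 + 4984 = 19507;  42722 + 19507 = 62229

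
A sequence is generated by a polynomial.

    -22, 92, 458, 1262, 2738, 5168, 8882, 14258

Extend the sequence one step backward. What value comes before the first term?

First differences: 114  366  804  1476  2430  3714  5376
Second differences: 252  438  672  954  1284  1662
Third differences: 186  234  282  330  378
Fourth differences: 48  48  48  48
The fourth differences are constant at 48.
Work back: 186 − 48 = 138;  252 − 138 = 114;  114 − 114 = 0;  -22 + 0 = -22

-22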